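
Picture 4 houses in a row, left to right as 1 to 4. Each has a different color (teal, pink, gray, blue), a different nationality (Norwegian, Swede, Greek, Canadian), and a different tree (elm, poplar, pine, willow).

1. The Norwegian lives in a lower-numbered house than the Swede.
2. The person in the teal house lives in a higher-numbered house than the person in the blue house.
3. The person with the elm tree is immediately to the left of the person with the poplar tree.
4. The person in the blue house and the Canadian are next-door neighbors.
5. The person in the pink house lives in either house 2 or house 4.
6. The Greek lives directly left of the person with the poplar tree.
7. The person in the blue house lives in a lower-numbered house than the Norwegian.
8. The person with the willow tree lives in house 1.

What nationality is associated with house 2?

Clue 8 places the person with the willow tree in house 1.
House 1 nationality: only Canadian fits.
That leaves Swede as the nationality for house 4.
By clue 4, the person in the blue house is in house 2.
The Norwegian is in house 3 (clue 7).
House 1's color must be gray (nothing else left).
The only color still possible for house 3 is teal.
That leaves pink as the color for house 4.
So house 2 gets Greek for nationality.
From clue 6, the person with the poplar tree must be in house 3.
The only tree still possible for house 4 is pine.
That leaves elm as the tree for house 2.
So: house 1 = gray/Canadian/willow, house 2 = blue/Greek/elm, house 3 = teal/Norwegian/poplar, house 4 = pink/Swede/pine.

Greek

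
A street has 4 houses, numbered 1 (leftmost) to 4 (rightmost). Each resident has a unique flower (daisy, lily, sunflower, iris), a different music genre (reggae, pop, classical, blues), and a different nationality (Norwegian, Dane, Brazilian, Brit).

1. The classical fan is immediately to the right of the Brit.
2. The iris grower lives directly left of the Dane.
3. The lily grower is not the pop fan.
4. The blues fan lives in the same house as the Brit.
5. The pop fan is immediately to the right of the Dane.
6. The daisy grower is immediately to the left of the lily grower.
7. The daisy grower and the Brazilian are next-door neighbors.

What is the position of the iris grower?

1

The iris grower is narrowed to house 1 or 2; consider each.
Placing it in house 2 leads to a contradiction, so it's in house 1.
From clue 2, the Dane must be in house 2.
Clue 5 places the pop fan in house 3.
By clue 4, the blues fan is in house 1.
From clue 4, the Brit must be in house 1.
By clue 6, the daisy grower is in house 3.
Clue 6: the lily grower is in house 4.
Clue 7: the Brazilian is in house 4.
The only flower still possible for house 2 is sunflower.
House 3 nationality: only Norwegian fits.
From clue 1, the classical fan must be in house 2.
That leaves reggae as the music genre for house 4.
So: house 1 = iris/blues/Brit, house 2 = sunflower/classical/Dane, house 3 = daisy/pop/Norwegian, house 4 = lily/reggae/Brazilian.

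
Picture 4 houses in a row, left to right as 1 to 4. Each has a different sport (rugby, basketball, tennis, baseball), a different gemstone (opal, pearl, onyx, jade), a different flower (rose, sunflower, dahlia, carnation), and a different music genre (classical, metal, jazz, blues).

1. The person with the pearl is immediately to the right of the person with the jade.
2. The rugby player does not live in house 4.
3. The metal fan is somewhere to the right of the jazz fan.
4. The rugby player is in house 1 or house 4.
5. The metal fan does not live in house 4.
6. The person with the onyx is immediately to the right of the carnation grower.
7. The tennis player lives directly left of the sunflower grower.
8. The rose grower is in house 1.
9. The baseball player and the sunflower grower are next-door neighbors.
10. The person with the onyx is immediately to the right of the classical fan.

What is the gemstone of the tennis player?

pearl

Clue 4 places the rugby player in house 1.
Clue 8: the rose grower is in house 1.
That leaves blues as the music genre for house 4.
So house 1 gets jazz for music genre.
The tennis player is narrowed to house 2 or 3; consider each.
Placing it in house 3 leads to a contradiction, so it's in house 2.
From clue 7, the sunflower grower must be in house 3.
That leaves basketball as the sport for house 3.
That leaves baseball as the sport for house 4.
That leaves carnation as the flower for house 2.
The only flower still possible for house 4 is dahlia.
From clue 6, the person with the onyx must be in house 3.
Clue 10 places the classical fan in house 2.
That leaves metal as the music genre for house 3.
The person with the pearl is in house 2 (clue 1).
Clue 1: the person with the jade is in house 1.
House 4 gemstone: only opal fits.
So: house 1 = rugby/jade/rose/jazz, house 2 = tennis/pearl/carnation/classical, house 3 = basketball/onyx/sunflower/metal, house 4 = baseball/opal/dahlia/blues.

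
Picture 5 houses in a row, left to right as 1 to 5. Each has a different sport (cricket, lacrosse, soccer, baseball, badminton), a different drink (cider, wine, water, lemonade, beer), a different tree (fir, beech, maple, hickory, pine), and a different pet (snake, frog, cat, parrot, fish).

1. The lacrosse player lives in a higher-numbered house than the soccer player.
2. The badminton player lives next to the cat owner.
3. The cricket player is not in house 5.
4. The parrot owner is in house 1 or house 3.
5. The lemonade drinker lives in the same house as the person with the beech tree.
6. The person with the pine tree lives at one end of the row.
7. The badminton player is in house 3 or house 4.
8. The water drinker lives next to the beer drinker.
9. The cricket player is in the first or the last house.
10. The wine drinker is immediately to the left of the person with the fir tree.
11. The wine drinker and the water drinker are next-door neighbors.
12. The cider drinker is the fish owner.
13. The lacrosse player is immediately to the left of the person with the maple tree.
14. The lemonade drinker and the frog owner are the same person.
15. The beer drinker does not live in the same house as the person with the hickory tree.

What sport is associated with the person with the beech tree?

Clue 9 places the cricket player in house 1.
House 5 sport: only baseball fits.
So house 2 gets soccer for sport.
The badminton player is narrowed to house 3 or 4; consider each.
Placing it in house 4 leads to a contradiction, so it's in house 3.
House 4's sport must be lacrosse (nothing else left).
Clue 13 places the person with the maple tree in house 5.
So house 1 gets pine for tree.
The cat owner is narrowed to house 2 or 4; consider each.
Placing it in house 2 leads to a contradiction, so it's in house 4.
The lemonade drinker is narrowed to house 2 or 3; consider each.
Placing it in house 3 leads to a contradiction, so it's in house 2.
Clue 5: the person with the beech tree is in house 2.
The frog owner is in house 2 (clue 14).
Clue 10: the wine drinker is in house 3.
The person with the fir tree is in house 4 (clue 10).
From clue 11, the water drinker must be in house 4.
So house 1 gets cider for drink.
House 5's drink must be beer (nothing else left).
House 3's tree must be hickory (nothing else left).
The fish owner is in house 1 (clue 12).
House 5's pet must be snake (nothing else left).
House 3 pet: only parrot fits.
So: house 1 = cricket/cider/pine/fish, house 2 = soccer/lemonade/beech/frog, house 3 = badminton/wine/hickory/parrot, house 4 = lacrosse/water/fir/cat, house 5 = baseball/beer/maple/snake.

soccer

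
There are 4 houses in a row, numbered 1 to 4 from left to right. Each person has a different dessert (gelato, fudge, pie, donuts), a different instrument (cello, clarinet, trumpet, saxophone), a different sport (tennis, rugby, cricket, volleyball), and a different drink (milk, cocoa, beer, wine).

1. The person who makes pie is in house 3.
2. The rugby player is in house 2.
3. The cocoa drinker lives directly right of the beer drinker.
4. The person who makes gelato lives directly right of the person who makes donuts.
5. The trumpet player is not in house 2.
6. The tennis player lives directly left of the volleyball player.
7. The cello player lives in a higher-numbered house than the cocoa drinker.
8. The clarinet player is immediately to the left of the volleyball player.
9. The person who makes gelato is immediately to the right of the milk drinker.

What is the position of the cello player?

Clue 1: the person who makes pie is in house 3.
By clue 2, the rugby player is in house 2.
House 4 drink: only wine fits.
The person who makes gelato is in house 2 (clue 4).
From clue 4, the person who makes donuts must be in house 1.
Clue 6 places the tennis player in house 3.
The volleyball player is in house 4 (clue 6).
Clue 8 places the clarinet player in house 3.
The milk drinker is in house 1 (clue 9).
The only dessert still possible for house 4 is fudge.
House 2 instrument: only saxophone fits.
House 1's sport must be cricket (nothing else left).
House 2 drink: only beer fits.
House 3's drink must be cocoa (nothing else left).
House 1's instrument must be trumpet (nothing else left).
House 4 instrument: only cello fits.
So: house 1 = donuts/trumpet/cricket/milk, house 2 = gelato/saxophone/rugby/beer, house 3 = pie/clarinet/tennis/cocoa, house 4 = fudge/cello/volleyball/wine.

4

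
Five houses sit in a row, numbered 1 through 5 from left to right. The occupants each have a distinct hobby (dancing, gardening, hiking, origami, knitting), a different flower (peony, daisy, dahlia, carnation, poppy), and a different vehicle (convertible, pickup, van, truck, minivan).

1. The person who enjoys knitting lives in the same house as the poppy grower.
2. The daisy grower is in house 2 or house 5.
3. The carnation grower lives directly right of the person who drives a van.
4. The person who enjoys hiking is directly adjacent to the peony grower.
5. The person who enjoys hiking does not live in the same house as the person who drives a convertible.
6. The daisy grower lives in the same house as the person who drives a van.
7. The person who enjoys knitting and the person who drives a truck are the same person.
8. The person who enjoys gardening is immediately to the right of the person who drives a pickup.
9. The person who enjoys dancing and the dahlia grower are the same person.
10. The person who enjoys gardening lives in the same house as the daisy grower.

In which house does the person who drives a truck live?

Clue 6 places the daisy grower in house 2.
The person who drives a van is in house 2 (clue 6).
Clue 10 places the person who enjoys gardening in house 2.
The carnation grower is in house 3 (clue 3).
By clue 8, the person who drives a pickup is in house 1.
House 1's flower must be dahlia (nothing else left).
By clue 9, the person who enjoys dancing is in house 1.
The person who enjoys knitting is narrowed to house 4 or 5; consider each.
Placing it in house 4 leads to a contradiction, so it's in house 5.
By clue 1, the poppy grower is in house 5.
Clue 7: the person who drives a truck is in house 5.
The only flower still possible for house 4 is peony.
From clue 4, the person who enjoys hiking must be in house 3.
From clue 5, the person who drives a convertible must be in house 4.
The only hobby still possible for house 4 is origami.
So house 3 gets minivan for vehicle.
So: house 1 = dancing/dahlia/pickup, house 2 = gardening/daisy/van, house 3 = hiking/carnation/minivan, house 4 = origami/peony/convertible, house 5 = knitting/poppy/truck.

5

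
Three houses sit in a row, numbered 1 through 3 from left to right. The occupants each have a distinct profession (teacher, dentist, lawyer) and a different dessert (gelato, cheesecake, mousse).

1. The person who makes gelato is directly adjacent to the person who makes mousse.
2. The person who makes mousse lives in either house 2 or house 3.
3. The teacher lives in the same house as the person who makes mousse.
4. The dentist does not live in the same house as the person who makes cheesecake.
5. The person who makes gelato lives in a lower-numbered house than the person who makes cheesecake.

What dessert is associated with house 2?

So house 1 gets gelato for dessert.
By clue 1, the person who makes mousse is in house 2.
By clue 3, the teacher is in house 2.
House 3's dessert must be cheesecake (nothing else left).
Clue 4 places the dentist in house 1.
House 3 profession: only lawyer fits.
So: house 1 = dentist/gelato, house 2 = teacher/mousse, house 3 = lawyer/cheesecake.

mousse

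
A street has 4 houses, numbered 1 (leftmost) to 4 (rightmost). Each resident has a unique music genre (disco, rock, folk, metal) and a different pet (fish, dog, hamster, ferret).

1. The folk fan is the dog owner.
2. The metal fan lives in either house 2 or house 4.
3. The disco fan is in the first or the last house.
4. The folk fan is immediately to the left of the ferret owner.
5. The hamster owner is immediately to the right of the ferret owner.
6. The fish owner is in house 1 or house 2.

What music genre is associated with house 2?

House 3's music genre must be rock (nothing else left).
That leaves hamster as the pet for house 4.
From clue 5, the ferret owner must be in house 3.
Clue 4: the folk fan is in house 2.
House 1 music genre: only disco fits.
The only music genre still possible for house 4 is metal.
The dog owner is in house 2 (clue 1).
House 1 pet: only fish fits.
So: house 1 = disco/fish, house 2 = folk/dog, house 3 = rock/ferret, house 4 = metal/hamster.

folk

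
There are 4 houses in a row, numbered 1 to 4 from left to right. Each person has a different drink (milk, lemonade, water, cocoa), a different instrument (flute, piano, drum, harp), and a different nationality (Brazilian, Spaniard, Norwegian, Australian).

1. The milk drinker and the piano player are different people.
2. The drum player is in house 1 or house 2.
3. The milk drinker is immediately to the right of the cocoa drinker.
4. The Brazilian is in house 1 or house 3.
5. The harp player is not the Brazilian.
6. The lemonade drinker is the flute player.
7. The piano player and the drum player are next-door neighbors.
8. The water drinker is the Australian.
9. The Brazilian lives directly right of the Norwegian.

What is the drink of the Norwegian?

By clue 9, the Brazilian is in house 3.
The Norwegian is in house 2 (clue 9).
The water drinker is narrowed to house 1 or 4; consider each.
Placing it in house 1 leads to a contradiction, so it's in house 4.
Clue 8 places the Australian in house 4.
The only nationality still possible for house 1 is Spaniard.
So house 4 gets harp for instrument.
The cocoa drinker is narrowed to house 1 or 2; consider each.
Placing it in house 2 leads to a contradiction, so it's in house 1.
The milk drinker is in house 2 (clue 3).
House 3 drink: only lemonade fits.
From clue 6, the flute player must be in house 3.
From clue 7, the drum player must be in house 2.
House 1 instrument: only piano fits.
So: house 1 = cocoa/piano/Spaniard, house 2 = milk/drum/Norwegian, house 3 = lemonade/flute/Brazilian, house 4 = water/harp/Australian.

milk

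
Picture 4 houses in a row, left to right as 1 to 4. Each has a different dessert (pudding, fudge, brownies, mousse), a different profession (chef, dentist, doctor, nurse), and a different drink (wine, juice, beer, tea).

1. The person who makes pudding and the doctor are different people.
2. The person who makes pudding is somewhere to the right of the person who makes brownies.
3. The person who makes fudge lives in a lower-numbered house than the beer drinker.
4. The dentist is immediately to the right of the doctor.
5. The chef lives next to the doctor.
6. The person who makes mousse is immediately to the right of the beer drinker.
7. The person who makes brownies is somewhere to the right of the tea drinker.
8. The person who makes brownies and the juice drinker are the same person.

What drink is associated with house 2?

juice

House 1 dessert: only fudge fits.
That leaves wine as the drink for house 4.
The only dessert still possible for house 2 is brownies.
So house 1 gets tea for drink.
Clue 8: the juice drinker is in house 2.
That leaves beer as the drink for house 3.
From clue 6, the person who makes mousse must be in house 4.
The only dessert still possible for house 3 is pudding.
House 4 profession: only nurse fits.
The dentist is narrowed to house 2 or 3; consider each.
Placing it in house 2 leads to a contradiction, so it's in house 3.
From clue 4, the doctor must be in house 2.
That leaves chef as the profession for house 1.
So: house 1 = fudge/chef/tea, house 2 = brownies/doctor/juice, house 3 = pudding/dentist/beer, house 4 = mousse/nurse/wine.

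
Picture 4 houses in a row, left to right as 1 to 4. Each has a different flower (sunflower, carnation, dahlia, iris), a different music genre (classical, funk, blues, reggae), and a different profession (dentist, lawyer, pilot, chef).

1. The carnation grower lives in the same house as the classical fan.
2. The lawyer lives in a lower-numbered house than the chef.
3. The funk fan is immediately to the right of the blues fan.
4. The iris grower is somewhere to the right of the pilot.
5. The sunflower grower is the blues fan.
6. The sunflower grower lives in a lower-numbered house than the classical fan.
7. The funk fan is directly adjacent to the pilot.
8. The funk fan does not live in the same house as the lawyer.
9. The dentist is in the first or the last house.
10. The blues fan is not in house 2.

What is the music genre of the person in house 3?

The sunflower grower is narrowed to house 1 or 3; consider each.
Placing it in house 3 leads to a contradiction, so it's in house 1.
By clue 5, the blues fan is in house 1.
Clue 3: the funk fan is in house 2.
House 2's profession must be chef (nothing else left).
The only profession still possible for house 4 is dentist.
By clue 2, the lawyer is in house 1.
That leaves pilot as the profession for house 3.
Clue 4: the iris grower is in house 4.
House 2's flower must be dahlia (nothing else left).
House 3 flower: only carnation fits.
Clue 1 places the classical fan in house 3.
So house 4 gets reggae for music genre.
So: house 1 = sunflower/blues/lawyer, house 2 = dahlia/funk/chef, house 3 = carnation/classical/pilot, house 4 = iris/reggae/dentist.

classical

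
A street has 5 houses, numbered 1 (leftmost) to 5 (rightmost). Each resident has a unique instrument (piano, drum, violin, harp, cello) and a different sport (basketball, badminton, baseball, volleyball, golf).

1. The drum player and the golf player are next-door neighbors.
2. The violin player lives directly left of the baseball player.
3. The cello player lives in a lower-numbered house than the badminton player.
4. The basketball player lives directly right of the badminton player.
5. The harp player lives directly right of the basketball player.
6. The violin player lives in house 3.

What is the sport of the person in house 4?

From clue 6, the violin player must be in house 3.
Clue 2: the baseball player is in house 4.
Clue 4 places the badminton player in house 2.
The harp player is in house 4 (clue 5).
So house 5 gets piano for instrument.
House 3 sport: only basketball fits.
Clue 1: the drum player is in house 2.
By clue 1, the golf player is in house 1.
The cello player is in house 1 (clue 3).
House 5's sport must be volleyball (nothing else left).
So: house 1 = cello/golf, house 2 = drum/badminton, house 3 = violin/basketball, house 4 = harp/baseball, house 5 = piano/volleyball.

baseball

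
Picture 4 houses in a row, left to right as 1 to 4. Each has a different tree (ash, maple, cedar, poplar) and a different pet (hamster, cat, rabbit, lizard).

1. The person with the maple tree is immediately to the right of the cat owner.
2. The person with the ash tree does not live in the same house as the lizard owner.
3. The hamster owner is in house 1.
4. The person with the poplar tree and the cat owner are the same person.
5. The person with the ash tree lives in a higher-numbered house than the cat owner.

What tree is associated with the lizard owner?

maple

From clue 3, the hamster owner must be in house 1.
House 1's tree must be cedar (nothing else left).
House 2's tree must be poplar (nothing else left).
Clue 4: the cat owner is in house 2.
From clue 1, the person with the maple tree must be in house 3.
So house 4 gets ash for tree.
Clue 2: the lizard owner is in house 3.
House 4's pet must be rabbit (nothing else left).
So: house 1 = cedar/hamster, house 2 = poplar/cat, house 3 = maple/lizard, house 4 = ash/rabbit.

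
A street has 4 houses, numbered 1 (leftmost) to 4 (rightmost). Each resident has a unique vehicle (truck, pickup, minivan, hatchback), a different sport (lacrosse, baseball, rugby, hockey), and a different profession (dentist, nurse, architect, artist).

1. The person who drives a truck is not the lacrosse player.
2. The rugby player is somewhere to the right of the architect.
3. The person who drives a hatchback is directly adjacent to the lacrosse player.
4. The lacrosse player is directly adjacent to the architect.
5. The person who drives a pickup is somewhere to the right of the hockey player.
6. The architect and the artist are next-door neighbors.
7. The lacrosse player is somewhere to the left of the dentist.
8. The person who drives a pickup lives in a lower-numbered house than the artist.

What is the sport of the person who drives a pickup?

baseball

The only profession still possible for house 1 is nurse.
The person who drives a pickup is narrowed to house 2 or 3; consider each.
Placing it in house 3 leads to a contradiction, so it's in house 2.
Clue 5: the hockey player is in house 1.
House 2's profession must be architect (nothing else left).
Clue 4 places the lacrosse player in house 3.
From clue 6, the artist must be in house 3.
Clue 7 places the dentist in house 4.
House 2 sport: only baseball fits.
That leaves rugby as the sport for house 4.
By clue 3, the person who drives a hatchback is in house 4.
The only vehicle still possible for house 3 is minivan.
House 1 vehicle: only truck fits.
So: house 1 = truck/hockey/nurse, house 2 = pickup/baseball/architect, house 3 = minivan/lacrosse/artist, house 4 = hatchback/rugby/dentist.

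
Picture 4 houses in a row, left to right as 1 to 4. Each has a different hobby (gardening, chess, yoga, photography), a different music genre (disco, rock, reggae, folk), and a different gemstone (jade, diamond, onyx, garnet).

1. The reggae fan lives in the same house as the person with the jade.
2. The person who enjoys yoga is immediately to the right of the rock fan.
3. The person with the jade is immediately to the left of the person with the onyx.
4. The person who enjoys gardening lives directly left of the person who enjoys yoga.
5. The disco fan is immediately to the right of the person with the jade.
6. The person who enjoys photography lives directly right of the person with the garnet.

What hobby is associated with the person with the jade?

The person who enjoys gardening is narrowed to house 1 or 2 or 3; consider each.
Placing it in house 2 and house 3 leads to a contradiction, so it's in house 1.
From clue 4, the person who enjoys yoga must be in house 2.
Clue 2 places the rock fan in house 1.
House 1 gemstone: only diamond fits.
House 4's gemstone must be onyx (nothing else left).
The person with the jade is in house 3 (clue 3).
Clue 5: the disco fan is in house 4.
So house 2 gets garnet for gemstone.
From clue 1, the reggae fan must be in house 3.
From clue 6, the person who enjoys photography must be in house 3.
That leaves chess as the hobby for house 4.
House 2's music genre must be folk (nothing else left).
So: house 1 = gardening/rock/diamond, house 2 = yoga/folk/garnet, house 3 = photography/reggae/jade, house 4 = chess/disco/onyx.

photography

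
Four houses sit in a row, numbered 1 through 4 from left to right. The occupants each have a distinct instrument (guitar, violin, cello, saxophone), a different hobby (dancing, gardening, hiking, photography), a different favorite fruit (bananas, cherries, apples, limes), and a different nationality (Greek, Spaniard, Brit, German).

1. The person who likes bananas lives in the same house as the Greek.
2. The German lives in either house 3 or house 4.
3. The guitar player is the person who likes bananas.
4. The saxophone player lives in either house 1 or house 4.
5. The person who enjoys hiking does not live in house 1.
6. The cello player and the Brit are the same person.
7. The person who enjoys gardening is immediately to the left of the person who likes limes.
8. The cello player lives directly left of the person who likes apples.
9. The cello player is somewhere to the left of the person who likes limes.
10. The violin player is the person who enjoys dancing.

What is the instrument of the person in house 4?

The saxophone player is narrowed to house 1 or 4; consider each.
Placing it in house 1 leads to a contradiction, so it's in house 4.
The German is narrowed to house 3 or 4; consider each.
Placing it in house 3 leads to a contradiction, so it's in house 4.
The cello player is narrowed to house 1 or 2 or 3; consider each.
Placing it in house 2 and house 3 leads to a contradiction, so it's in house 1.
Clue 6: the Brit is in house 1.
From clue 8, the person who likes apples must be in house 2.
Clue 1 places the person who likes bananas in house 3.
Clue 1 places the Greek in house 3.
Clue 3: the guitar player is in house 3.
So house 2 gets violin for instrument.
House 1 hobby: only photography fits.
That leaves hiking as the hobby for house 4.
That leaves cherries as the favorite fruit for house 1.
So house 4 gets limes for favorite fruit.
House 2 nationality: only Spaniard fits.
By clue 7, the person who enjoys gardening is in house 3.
Clue 10: the person who enjoys dancing is in house 2.
So: house 1 = cello/photography/cherries/Brit, house 2 = violin/dancing/apples/Spaniard, house 3 = guitar/gardening/bananas/Greek, house 4 = saxophone/hiking/limes/German.

saxophone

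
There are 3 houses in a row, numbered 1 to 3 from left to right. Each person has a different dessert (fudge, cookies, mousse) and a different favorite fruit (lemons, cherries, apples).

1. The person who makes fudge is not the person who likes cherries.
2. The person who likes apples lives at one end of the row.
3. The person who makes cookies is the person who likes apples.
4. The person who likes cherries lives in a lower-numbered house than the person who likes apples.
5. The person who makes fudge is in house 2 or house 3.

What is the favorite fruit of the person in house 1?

cherries

By clue 4, the person who likes apples is in house 3.
The person who makes cookies is in house 3 (clue 3).
That leaves mousse as the dessert for house 1.
That leaves fudge as the dessert for house 2.
By clue 1, the person who likes cherries is in house 1.
The only favorite fruit still possible for house 2 is lemons.
So: house 1 = mousse/cherries, house 2 = fudge/lemons, house 3 = cookies/apples.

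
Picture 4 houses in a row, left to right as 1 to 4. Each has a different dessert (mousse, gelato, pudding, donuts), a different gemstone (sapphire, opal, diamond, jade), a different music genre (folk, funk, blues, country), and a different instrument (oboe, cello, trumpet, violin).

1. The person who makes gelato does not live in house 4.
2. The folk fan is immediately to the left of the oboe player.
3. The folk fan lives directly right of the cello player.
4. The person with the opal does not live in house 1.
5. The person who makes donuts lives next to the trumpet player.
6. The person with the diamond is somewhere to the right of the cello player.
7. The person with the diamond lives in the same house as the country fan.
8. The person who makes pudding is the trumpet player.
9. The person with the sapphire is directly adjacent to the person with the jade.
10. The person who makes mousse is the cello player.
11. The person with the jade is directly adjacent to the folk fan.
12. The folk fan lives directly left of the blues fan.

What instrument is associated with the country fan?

House 1's music genre must be funk (nothing else left).
The person who makes mousse is narrowed to house 1 or 2; consider each.
Placing it in house 2 leads to a contradiction, so it's in house 1.
Clue 10 places the cello player in house 1.
Clue 3 places the folk fan in house 2.
From clue 12, the blues fan must be in house 3.
The only music genre still possible for house 4 is country.
Clue 2: the oboe player is in house 3.
Clue 7: the person with the diamond is in house 4.
House 1's gemstone must be jade (nothing else left).
So house 3 gets opal for gemstone.
From clue 5, the person who makes donuts must be in house 3.
House 4 dessert: only pudding fits.
The only gemstone still possible for house 2 is sapphire.
The trumpet player is in house 4 (clue 8).
House 2's dessert must be gelato (nothing else left).
That leaves violin as the instrument for house 2.
So: house 1 = mousse/jade/funk/cello, house 2 = gelato/sapphire/folk/violin, house 3 = donuts/opal/blues/oboe, house 4 = pudding/diamond/country/trumpet.

trumpet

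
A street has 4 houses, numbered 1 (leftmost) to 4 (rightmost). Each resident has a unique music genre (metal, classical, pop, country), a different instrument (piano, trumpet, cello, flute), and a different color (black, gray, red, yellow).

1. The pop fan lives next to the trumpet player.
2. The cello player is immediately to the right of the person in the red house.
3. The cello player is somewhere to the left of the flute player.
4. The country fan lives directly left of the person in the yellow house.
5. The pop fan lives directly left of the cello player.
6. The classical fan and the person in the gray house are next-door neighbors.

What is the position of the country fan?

The pop fan is narrowed to house 1 or 2; consider each.
Placing it in house 1 leads to a contradiction, so it's in house 2.
From clue 5, the cello player must be in house 3.
So house 2 gets piano for instrument.
So house 4 gets flute for instrument.
By clue 2, the person in the red house is in house 2.
The only instrument still possible for house 1 is trumpet.
House 1 color: only black fits.
So house 3 gets gray for color.
House 4 color: only yellow fits.
Clue 4: the country fan is in house 3.
Clue 6 places the classical fan in house 4.
The only music genre still possible for house 1 is metal.
So: house 1 = metal/trumpet/black, house 2 = pop/piano/red, house 3 = country/cello/gray, house 4 = classical/flute/yellow.

3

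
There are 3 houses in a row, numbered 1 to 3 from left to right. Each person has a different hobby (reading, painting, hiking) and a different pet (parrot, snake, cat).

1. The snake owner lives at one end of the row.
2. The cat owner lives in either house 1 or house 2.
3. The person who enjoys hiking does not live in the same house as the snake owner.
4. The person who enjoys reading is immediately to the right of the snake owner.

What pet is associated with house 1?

snake

From clue 4, the person who enjoys reading must be in house 2.
By clue 4, the snake owner is in house 1.
So house 2 gets cat for pet.
So house 3 gets parrot for pet.
The person who enjoys hiking is in house 3 (clue 3).
That leaves painting as the hobby for house 1.
So: house 1 = painting/snake, house 2 = reading/cat, house 3 = hiking/parrot.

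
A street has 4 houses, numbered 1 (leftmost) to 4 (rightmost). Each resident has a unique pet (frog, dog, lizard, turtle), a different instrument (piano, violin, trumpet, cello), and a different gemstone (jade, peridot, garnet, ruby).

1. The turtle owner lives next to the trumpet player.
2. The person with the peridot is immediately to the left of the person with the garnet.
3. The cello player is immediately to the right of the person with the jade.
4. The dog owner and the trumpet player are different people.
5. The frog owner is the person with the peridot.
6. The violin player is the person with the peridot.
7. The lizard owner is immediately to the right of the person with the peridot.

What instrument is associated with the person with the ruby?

cello

The frog owner is narrowed to house 1 or 2 or 3; consider each.
Placing it in house 2 and house 3 leads to a contradiction, so it's in house 1.
By clue 5, the person with the peridot is in house 1.
The violin player is in house 1 (clue 6).
Clue 7 places the lizard owner in house 2.
Clue 2 places the person with the garnet in house 2.
House 4 gemstone: only ruby fits.
Clue 3: the cello player is in house 4.
So house 3 gets jade for gemstone.
The dog owner is narrowed to house 3 or 4; consider each.
Placing it in house 3 leads to a contradiction, so it's in house 4.
So house 3 gets turtle for pet.
By clue 1, the trumpet player is in house 2.
That leaves piano as the instrument for house 3.
So: house 1 = frog/violin/peridot, house 2 = lizard/trumpet/garnet, house 3 = turtle/piano/jade, house 4 = dog/cello/ruby.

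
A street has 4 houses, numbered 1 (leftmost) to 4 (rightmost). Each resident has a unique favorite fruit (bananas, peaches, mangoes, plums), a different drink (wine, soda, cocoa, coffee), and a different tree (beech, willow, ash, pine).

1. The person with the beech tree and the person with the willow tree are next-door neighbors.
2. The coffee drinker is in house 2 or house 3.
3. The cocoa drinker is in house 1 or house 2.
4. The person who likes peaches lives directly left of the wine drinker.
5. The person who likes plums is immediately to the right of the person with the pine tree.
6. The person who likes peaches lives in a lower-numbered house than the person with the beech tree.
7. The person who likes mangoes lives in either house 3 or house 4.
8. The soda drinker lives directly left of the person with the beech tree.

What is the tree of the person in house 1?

pine

House 4's drink must be wine (nothing else left).
Clue 4 places the person who likes peaches in house 3.
By clue 6, the person with the beech tree is in house 4.
Clue 8: the soda drinker is in house 3.
The only favorite fruit still possible for house 1 is bananas.
That leaves plums as the favorite fruit for house 2.
So house 4 gets mangoes for favorite fruit.
So house 1 gets cocoa for drink.
House 2 drink: only coffee fits.
By clue 1, the person with the willow tree is in house 3.
By clue 5, the person with the pine tree is in house 1.
So house 2 gets ash for tree.
So: house 1 = bananas/cocoa/pine, house 2 = plums/coffee/ash, house 3 = peaches/soda/willow, house 4 = mangoes/wine/beech.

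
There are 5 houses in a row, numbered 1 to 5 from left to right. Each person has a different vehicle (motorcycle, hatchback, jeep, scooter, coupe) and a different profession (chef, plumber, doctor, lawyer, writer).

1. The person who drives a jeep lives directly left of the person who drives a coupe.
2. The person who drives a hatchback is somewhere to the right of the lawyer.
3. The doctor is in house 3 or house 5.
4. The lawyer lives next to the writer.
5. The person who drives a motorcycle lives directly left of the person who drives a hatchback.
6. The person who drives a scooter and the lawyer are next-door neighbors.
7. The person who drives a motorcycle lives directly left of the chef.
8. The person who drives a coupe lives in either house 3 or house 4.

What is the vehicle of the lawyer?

The person who drives a coupe is narrowed to house 3 or 4; consider each.
Placing it in house 4 leads to a contradiction, so it's in house 3.
Clue 1: the person who drives a jeep is in house 2.
Clue 5: the person who drives a motorcycle is in house 4.
Clue 5 places the person who drives a hatchback in house 5.
From clue 7, the chef must be in house 5.
House 1's vehicle must be scooter (nothing else left).
The only profession still possible for house 3 is doctor.
Clue 4 places the lawyer in house 2.
The writer is in house 1 (clue 4).
House 4 profession: only plumber fits.
So: house 1 = scooter/writer, house 2 = jeep/lawyer, house 3 = coupe/doctor, house 4 = motorcycle/plumber, house 5 = hatchback/chef.

jeep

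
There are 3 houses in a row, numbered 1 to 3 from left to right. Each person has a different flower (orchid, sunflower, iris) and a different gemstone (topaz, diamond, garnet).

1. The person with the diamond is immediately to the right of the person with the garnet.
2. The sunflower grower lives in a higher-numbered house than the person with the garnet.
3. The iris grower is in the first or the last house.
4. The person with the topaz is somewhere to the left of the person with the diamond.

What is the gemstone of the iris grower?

topaz

That leaves diamond as the gemstone for house 3.
The person with the garnet is in house 2 (clue 1).
Clue 2 places the sunflower grower in house 3.
The only flower still possible for house 1 is iris.
House 2 flower: only orchid fits.
So house 1 gets topaz for gemstone.
So: house 1 = iris/topaz, house 2 = orchid/garnet, house 3 = sunflower/diamond.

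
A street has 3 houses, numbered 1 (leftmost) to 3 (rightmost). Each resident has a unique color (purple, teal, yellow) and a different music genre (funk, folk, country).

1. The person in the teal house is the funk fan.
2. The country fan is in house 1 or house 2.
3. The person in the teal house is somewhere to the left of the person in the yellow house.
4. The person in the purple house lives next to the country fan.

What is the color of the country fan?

yellow

So house 3 gets folk for music genre.
The person in the teal house is narrowed to house 1 or 2; consider each.
Placing it in house 2 leads to a contradiction, so it's in house 1.
From clue 1, the funk fan must be in house 1.
The only music genre still possible for house 2 is country.
From clue 4, the person in the purple house must be in house 3.
The only color still possible for house 2 is yellow.
So: house 1 = teal/funk, house 2 = yellow/country, house 3 = purple/folk.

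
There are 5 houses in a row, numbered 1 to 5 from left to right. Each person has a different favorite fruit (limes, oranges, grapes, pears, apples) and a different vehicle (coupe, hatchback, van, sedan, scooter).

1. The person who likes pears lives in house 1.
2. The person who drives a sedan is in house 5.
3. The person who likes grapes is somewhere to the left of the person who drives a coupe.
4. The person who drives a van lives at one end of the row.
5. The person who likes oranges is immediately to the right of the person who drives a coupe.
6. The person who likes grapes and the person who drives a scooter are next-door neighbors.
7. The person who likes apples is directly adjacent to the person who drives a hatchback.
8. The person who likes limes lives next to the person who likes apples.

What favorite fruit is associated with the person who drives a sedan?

oranges

The person who likes pears is in house 1 (clue 1).
Clue 2: the person who drives a sedan is in house 5.
That leaves van as the vehicle for house 1.
The person who likes grapes is narrowed to house 2 or 3; consider each.
Placing it in house 3 leads to a contradiction, so it's in house 2.
The person who drives a scooter is in house 3 (clue 6).
House 2's vehicle must be hatchback (nothing else left).
So house 4 gets coupe for vehicle.
By clue 5, the person who likes oranges is in house 5.
The person who likes apples is in house 3 (clue 7).
From clue 8, the person who likes limes must be in house 4.
So: house 1 = pears/van, house 2 = grapes/hatchback, house 3 = apples/scooter, house 4 = limes/coupe, house 5 = oranges/sedan.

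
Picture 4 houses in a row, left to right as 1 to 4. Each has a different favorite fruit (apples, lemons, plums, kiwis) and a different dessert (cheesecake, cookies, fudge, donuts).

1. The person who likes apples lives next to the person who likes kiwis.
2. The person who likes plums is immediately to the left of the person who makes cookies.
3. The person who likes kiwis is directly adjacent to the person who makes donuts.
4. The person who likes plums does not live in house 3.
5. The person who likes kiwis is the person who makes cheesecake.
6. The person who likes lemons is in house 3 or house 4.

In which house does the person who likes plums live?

1

The person who likes lemons is narrowed to house 3 or 4; consider each.
Placing it in house 3 leads to a contradiction, so it's in house 4.
The person who likes plums is narrowed to house 1 or 2; consider each.
Placing it in house 2 leads to a contradiction, so it's in house 1.
Clue 2: the person who makes cookies is in house 2.
Clue 5: the person who likes kiwis is in house 3.
Clue 5 places the person who makes cheesecake in house 3.
The only favorite fruit still possible for house 2 is apples.
Clue 3 places the person who makes donuts in house 4.
The only dessert still possible for house 1 is fudge.
So: house 1 = plums/fudge, house 2 = apples/cookies, house 3 = kiwis/cheesecake, house 4 = lemons/donuts.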